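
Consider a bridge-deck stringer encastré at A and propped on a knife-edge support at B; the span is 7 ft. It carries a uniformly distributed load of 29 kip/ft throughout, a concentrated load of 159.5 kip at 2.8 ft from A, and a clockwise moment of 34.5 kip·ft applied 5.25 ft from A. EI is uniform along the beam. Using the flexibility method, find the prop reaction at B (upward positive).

Release the roller at B. Primary structure: cantilever fixed at A.
Primary-structure tip deflection at B by superposition:
  UDL 29: wL⁴/(8EI) = 8704/EI
  point load 159.5 at a = 2.8: Pa²(3L − a)/(6EI) = 3793/EI
  clockwise couple 34.5 at a = 5.25: M₀a(2L − a)/(2EI) = 792.4/EI
  δ_0 = 13289/EI
Flexibility coefficient — unit upward force at B: δ_{BB} = L³/(3EI) = 114.3/EI.
The prop prevents deflection at B: R_B = δ_0/δ_{BB} = 13289/114.3 = 116.2 kip.

R_B = 116.2 kip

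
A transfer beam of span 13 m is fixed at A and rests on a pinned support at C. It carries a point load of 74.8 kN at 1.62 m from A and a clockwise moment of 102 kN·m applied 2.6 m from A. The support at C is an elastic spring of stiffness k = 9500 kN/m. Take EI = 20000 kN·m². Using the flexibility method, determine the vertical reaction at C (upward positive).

Remove the prop at C; the released (primary) structure is a cantilever built in at A.
Downward deflection at the released point C due to the loads:
  point load 74.8 at a = 1.62: Pa²(3L − a)/(6EI) = 1223/EI
  clockwise couple 102 at a = 2.6: M₀a(2L − a)/(2EI) = 3103/EI
  δ_0 = 4326/EI
Flexibility coefficient — unit upward force at C: δ_{CC} = L³/(3EI) = 732.3/EI.
With EI = 20000 kN·m²: δ_0 = 0.21629 m and δ_{CC} = 0.036617 m/kN.
Compatibility — the spring shortens by R_C/k under the reaction it provides: δ_0 − R_C·δ_{CC} = R_C/k. With 1/k = 0.000105 m/kN, R_C = δ_0 / (δ_{CC} + 1/k) = 0.21629 / (0.036617 + 0.000105) = 5.89 kN.

R_C = 5.89 kN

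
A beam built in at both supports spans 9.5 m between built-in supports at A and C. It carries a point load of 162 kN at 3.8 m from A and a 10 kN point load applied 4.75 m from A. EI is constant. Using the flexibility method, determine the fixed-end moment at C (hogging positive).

M_C = 159.6 kN·m

Release both end moments; the primary structure is a simply-supported span AC with redundants M_A and M_C.
Simple-span end rotations at A and C under the given loads:
  at A: point load 162 at a = 3.8: Pab(L + b)/(6LEI) = 935.7/EI
  at C: point load 162 at a = 3.8: Pab(L + a)/(6LEI) = 818.7/EI
  at A: point load 10 at a = 4.75: Pab(L + b)/(6LEI) = 56.41/EI
  at C: point load 10 at a = 4.75: Pab(L + a)/(6LEI) = 56.41/EI
  θ_A0 = 992.1/EI,  θ_C0 = 875.2/EI
Flexibility coefficients: a unit moment at one end gives L/(3EI) there and L/(6EI) at the far end, so f₁₁ = f₂₂ = 3.167/EI and f₁₂ = f₂₁ = 1.583/EI.
Compatibility — zero rotation at each built-in end:
  3.167 M_A + 1.583 M_C = 992.1
  1.583 M_A + 3.167 M_C = 875.2
Solving the pair gives M_A = 233.5 kN·m and M_C = 159.6 kN·m (hogging).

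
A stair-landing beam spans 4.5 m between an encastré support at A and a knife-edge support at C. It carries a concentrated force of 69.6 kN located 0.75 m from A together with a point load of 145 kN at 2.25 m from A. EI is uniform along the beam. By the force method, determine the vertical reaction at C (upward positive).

R_C = 48.05 kN

Choose R_C as the redundant. The primary structure is the cantilever fixed at A.
Downward deflection at the released point C due to the loads:
  point load 69.6 at a = 0.75: Pa²(3L − a)/(6EI) = 83.19/EI
  point load 145 at a = 2.25: Pa²(3L − a)/(6EI) = 1376/EI
  δ_0 = 1460/EI
Tip deflection under a unit load at C: L³/(3EI) = 30.38/EI.
The prop prevents deflection at C: R_C = δ_0/δ_{CC} = 1460/30.38 = 48.05 kN.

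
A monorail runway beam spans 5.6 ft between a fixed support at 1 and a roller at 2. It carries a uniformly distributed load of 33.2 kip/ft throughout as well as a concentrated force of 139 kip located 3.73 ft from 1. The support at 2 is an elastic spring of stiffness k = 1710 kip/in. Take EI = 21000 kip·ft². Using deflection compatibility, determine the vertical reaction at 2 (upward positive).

Choose R_2 as the redundant. The primary structure is the cantilever fixed at 1.
Downward deflection at the released point 2 due to the loads:
  UDL 33.2: wL⁴/(8EI) = 4081/EI
  point load 139 at a = 3.73: Pa²(3L − a)/(6EI) = 4213/EI
  δ_0 = 8294/EI
Flexibility coefficient — unit upward force at 2: δ_{22} = L³/(3EI) = 58.54/EI.
With EI = 21000 kip·ft²: δ_0 = 0.39495 ft and δ_{22} = 0.002788 ft/kip.
Compatibility — the spring shortens by R_2/k under the reaction it provides: δ_0 − R_2·δ_{22} = R_2/k. With 1/k = 1/(1710×12) ft/kip = 0.000049 ft/kip, R_2 = δ_0 / (δ_{22} + 1/k) = 0.39495 / (0.002788 + 0.000049) = 139.2 kip.

R_2 = 139.2 kip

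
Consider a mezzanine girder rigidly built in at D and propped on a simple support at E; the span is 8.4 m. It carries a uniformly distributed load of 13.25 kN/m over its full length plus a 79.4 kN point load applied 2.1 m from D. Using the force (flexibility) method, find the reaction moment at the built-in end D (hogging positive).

Take the reaction at E as the redundant and release it; the primary structure is a cantilever fixed at D.
Primary-structure tip deflection at E by superposition:
  UDL 13.25: wL⁴/(8EI) = 8246/EI
  point load 79.4 at a = 2.1: Pa²(3L − a)/(6EI) = 1348/EI
  δ_0 = 9594/EI
Tip deflection under a unit load at E: L³/(3EI) = 197.6/EI.
Compatibility at E: δ_0 − R_E·δ_{EE} = 0, so R_E = 9594/197.6 = 48.56 kN.
Moment equilibrium about D: M_D = Σ(load moments about D) − R_E·L = 634.2 − 48.56×8.4 = 226.3 kN·m.

M_D = 226.3 kN·m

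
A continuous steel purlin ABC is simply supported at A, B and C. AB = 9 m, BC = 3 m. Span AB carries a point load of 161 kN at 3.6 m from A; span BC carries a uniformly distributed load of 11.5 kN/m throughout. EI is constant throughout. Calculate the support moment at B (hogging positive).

M_B = 185.8 kN·m

Release continuity at B by inserting a hinge; the redundant is the internal moment M_B. The primary structure is two simply-supported spans AB and BC.
Rotations at B on the released spans (each span's end-slope, ×1/EI):
  span AB: point load 161 at a = 3.6: Pab(L + a)/(6LEI) = 730.3/EI
  span BC: UDL 11.5: wL³/(24EI) = 12.94/EI
  relative rotation θ_0 = (730.3 + 12.94)/EI = 743.2/EI
A unit hogging moment at B produces rotation L₁/(3EI) + L₂/(3EI) = 4/EI.
Slope continuity at B: θ_0 = M_B·4/EI, so M_B = 743.2/4 = 185.8 kN·m (hogging).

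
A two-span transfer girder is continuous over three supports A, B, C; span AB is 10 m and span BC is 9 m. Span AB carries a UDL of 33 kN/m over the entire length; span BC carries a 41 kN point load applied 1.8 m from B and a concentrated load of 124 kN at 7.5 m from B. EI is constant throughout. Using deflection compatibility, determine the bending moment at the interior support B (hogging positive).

Release continuity at B by inserting a hinge; the redundant is the internal moment M_B. The primary structure is two simply-supported spans AB and BC.
Discontinuity in slope at B on the released structure — sum the simple-span end rotations:
  span AB: UDL 33: wL³/(24EI) = 1375/EI
  span BC: point load 41 at a = 1.8: Pab(L + b)/(6LEI) = 159.4/EI
  span BC: point load 124 at a = 7.5: Pab(L + b)/(6LEI) = 271.2/EI
  relative rotation θ_0 = (1375 + 430.7)/EI = 1806/EI
A unit hogging moment at B produces rotation L₁/(3EI) + L₂/(3EI) = 6.333/EI.
Slope continuity at B: θ_0 = M_B·6.333/EI, so M_B = 1806/6.333 = 285.1 kN·m (hogging).

M_B = 285.1 kN·m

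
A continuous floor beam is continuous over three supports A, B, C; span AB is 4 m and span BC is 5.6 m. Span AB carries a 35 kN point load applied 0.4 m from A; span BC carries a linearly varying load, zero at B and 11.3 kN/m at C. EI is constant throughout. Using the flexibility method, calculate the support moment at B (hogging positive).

Insert a hinge at B; M_B is the redundant, and each span becomes simply supported.
End slopes at the hinge B, treating each span as simply supported:
  span AB: point load 35 at a = 0.4: Pab(L + a)/(6LEI) = 9.24/EI
  span BC: triangular load, peak 11.3: 7w₀L³/(360EI) = 38.59/EI
  relative rotation θ_0 = (9.24 + 38.59)/EI = 47.83/EI
A unit hogging moment at B produces rotation L₁/(3EI) + L₂/(3EI) = 3.2/EI.
Slope continuity at B: θ_0 = M_B·3.2/EI, so M_B = 47.83/3.2 = 14.95 kN·m (hogging).

M_B = 14.95 kN·m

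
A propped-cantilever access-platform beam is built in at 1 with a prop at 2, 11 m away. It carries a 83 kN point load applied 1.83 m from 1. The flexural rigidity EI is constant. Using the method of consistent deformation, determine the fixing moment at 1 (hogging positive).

M_1 = 116.1 kN·m

Remove the prop at 2; the released (primary) structure is a cantilever built in at 1.
Primary-structure tip deflection at 2 by superposition:
  point load 83 at a = 1.83: Pa²(3L − a)/(6EI) = 1444/EI
Tip deflection under a unit load at 2: L³/(3EI) = 443.7/EI.
The prop prevents deflection at 2: R_2 = δ_0/δ_{22} = 1444/443.7 = 3.255 kN.
Moment equilibrium about 1: M_1 = Σ(load moments about 1) − R_2·L = 151.9 − 3.255×11 = 116.1 kN·m.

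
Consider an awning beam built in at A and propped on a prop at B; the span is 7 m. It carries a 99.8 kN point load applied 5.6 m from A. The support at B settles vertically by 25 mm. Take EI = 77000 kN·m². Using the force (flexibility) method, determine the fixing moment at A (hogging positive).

Remove the prop at B; the released (primary) structure is a cantilever built in at A.
Primary-structure tip deflection at B by superposition:
  point load 99.8 at a = 5.6: Pa²(3L − a)/(6EI) = 8033/EI
Tip deflection under a unit load at B: L³/(3EI) = 114.3/EI.
With EI = 77000 kN·m²: δ_0 = 0.10432 m and δ_{BB} = 0.001485 m/kN.
Compatibility — the beam at B must follow the support down by 0.025 m: δ_0 − R_B·δ_{BB} = 0.025, so R_B = (0.10432 − 0.025)/0.001485 = 53.42 kN.
Moment equilibrium about A: M_A = Σ(load moments about A) − R_B·L = 558.9 − 53.42×7 = 184.9 kN·m.

M_A = 184.9 kN·m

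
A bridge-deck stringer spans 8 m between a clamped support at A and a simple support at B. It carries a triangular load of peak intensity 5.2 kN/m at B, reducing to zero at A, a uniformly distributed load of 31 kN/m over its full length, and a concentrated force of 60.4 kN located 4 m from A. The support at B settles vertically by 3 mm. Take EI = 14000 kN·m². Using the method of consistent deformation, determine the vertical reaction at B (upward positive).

Release the roller at B. Primary structure: cantilever fixed at A.
Free-end deflection of the primary structure under the applied loading (downward +):
  triangular load, peak 5.2 at the free end: 11w₀L⁴/(120EI) = 1952/EI
  UDL 31: wL⁴/(8EI) = 15872/EI
  point load 60.4 at a = 4: Pa²(3L − a)/(6EI) = 3221/EI
  δ_0 = 21046/EI
Tip deflection under a unit load at B: L³/(3EI) = 170.7/EI.
With EI = 14000 kN·m²: δ_0 = 1.5033 m and δ_{BB} = 0.01219 m/kN.
Compatibility — the beam at B must follow the support down by 0.003 m: δ_0 − R_B·δ_{BB} = 0.003, so R_B = (1.5033 − 0.003)/0.01219 = 123.1 kN.

R_B = 123.1 kN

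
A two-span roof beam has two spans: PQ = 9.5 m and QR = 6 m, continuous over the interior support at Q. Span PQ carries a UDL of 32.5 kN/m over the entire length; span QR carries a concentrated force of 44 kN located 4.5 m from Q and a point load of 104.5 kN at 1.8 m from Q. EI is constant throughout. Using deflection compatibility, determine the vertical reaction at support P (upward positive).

R_P = 124.9 kN

Insert a hinge at Q; M_Q is the redundant, and each span becomes simply supported.
Rotations at Q on the released spans (each span's end-slope, ×1/EI):
  span PQ: UDL 32.5: wL³/(24EI) = 1161/EI
  span QR: point load 44 at a = 4.5: Pab(L + b)/(6LEI) = 61.88/EI
  span QR: point load 104.5 at a = 1.8: Pab(L + b)/(6LEI) = 223.8/EI
  relative rotation θ_0 = (1161 + 285.7)/EI = 1447/EI
A unit hogging moment at Q produces rotation L₁/(3EI) + L₂/(3EI) = 5.167/EI.
Compatibility: M_Q·(L₁+L₂)/(3EI) = θ_0, giving M_Q = 280 kN·m (hogging).
Span PQ, ΣM about P with M_Q applied at Q: R_Q^{PQ}·9.5 = 1467 + 280, so R_Q^{PQ} = 183.9 kN and R_P = 308.8 − 183.9 = 124.9 kN.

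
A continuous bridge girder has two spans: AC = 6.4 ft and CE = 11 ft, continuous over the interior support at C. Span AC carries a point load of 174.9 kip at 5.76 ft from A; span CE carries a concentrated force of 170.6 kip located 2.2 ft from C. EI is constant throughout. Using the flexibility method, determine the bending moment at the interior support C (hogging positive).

M_C = 206 kip·ft

Release continuity at C by inserting a hinge; the redundant is the internal moment M_C. The primary structure is two simply-supported spans AC and CE.
End slopes at the hinge C, treating each span as simply supported:
  span AC: point load 174.9 at a = 5.76: Pab(L + a)/(6LEI) = 204.2/EI
  span CE: point load 170.6 at a = 2.2: Pab(L + b)/(6LEI) = 990.8/EI
  relative rotation θ_0 = (204.2 + 990.8)/EI = 1195/EI
A unit hogging moment at C produces rotation L₁/(3EI) + L₂/(3EI) = 5.8/EI.
Slope continuity at C: θ_0 = M_C·5.8/EI, so M_C = 1195/5.8 = 206 kip·ft (hogging).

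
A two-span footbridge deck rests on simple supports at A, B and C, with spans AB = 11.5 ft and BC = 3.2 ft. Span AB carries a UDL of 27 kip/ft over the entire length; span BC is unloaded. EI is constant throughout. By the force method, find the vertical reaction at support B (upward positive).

R_B = 294.7 kip

Release continuity at B by inserting a hinge; the redundant is the internal moment M_B. The primary structure is two simply-supported spans AB and BC.
Rotations at B on the released spans (each span's end-slope, ×1/EI):
  span AB: UDL 27: wL³/(24EI) = 1711/EI
  relative rotation θ_0 = (1711 + 0)/EI = 1711/EI
A unit hogging moment at B produces rotation L₁/(3EI) + L₂/(3EI) = 4.9/EI.
Slope continuity at B: θ_0 = M_B·4.9/EI, so M_B = 1711/4.9 = 349.2 kip·ft (hogging).
Span AB, ΣM about A with M_B applied at B: R_B^{AB}·11.5 = 1785 + 349.2, so R_B^{AB} = 185.6 kip and R_A = 310.5 − 185.6 = 124.9 kip.
Span BC, ΣM about C: R_B^{BC}·3.2 = 0 + 349.2, so R_B^{BC} = 109.1 kip and R_C = 0 − 109.1 = -109.1 kip.
R_B = 185.6 + 109.1 = 294.7 kip.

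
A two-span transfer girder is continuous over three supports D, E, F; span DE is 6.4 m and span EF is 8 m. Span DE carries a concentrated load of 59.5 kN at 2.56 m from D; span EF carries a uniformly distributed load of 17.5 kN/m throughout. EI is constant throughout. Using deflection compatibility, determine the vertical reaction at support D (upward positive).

Insert a hinge at E; M_E is the redundant, and each span becomes simply supported.
Rotations at E on the released spans (each span's end-slope, ×1/EI):
  span DE: point load 59.5 at a = 2.56: Pab(L + a)/(6LEI) = 136.5/EI
  span EF: UDL 17.5: wL³/(24EI) = 373.3/EI
  relative rotation θ_0 = (136.5 + 373.3)/EI = 509.8/EI
A unit hogging moment at E produces rotation L₁/(3EI) + L₂/(3EI) = 4.8/EI.
Compatibility: M_E·(L₁+L₂)/(3EI) = θ_0, giving M_E = 106.2 kN·m (hogging).
Span DE, ΣM about D with M_E applied at E: R_E^{DE}·6.4 = 152.3 + 106.2, so R_E^{DE} = 40.4 kN and R_D = 59.5 − 40.4 = 19.1 kN.

R_D = 19.1 kN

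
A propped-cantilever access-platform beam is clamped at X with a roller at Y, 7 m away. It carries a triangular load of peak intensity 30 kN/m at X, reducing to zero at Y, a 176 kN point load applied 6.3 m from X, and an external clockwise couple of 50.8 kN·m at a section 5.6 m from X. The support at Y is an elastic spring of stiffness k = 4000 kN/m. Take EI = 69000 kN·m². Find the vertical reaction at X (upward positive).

R_X = 123.6 kN

Choose R_Y as the redundant. The primary structure is the cantilever fixed at X.
Downward deflection at the released point Y due to the loads:
  triangular load, peak 30 at the fixed end: w₀L⁴/(30EI) = 2401/EI
  point load 176 at a = 6.3: Pa²(3L − a)/(6EI) = 17114/EI
  clockwise couple 50.8 at a = 5.6: M₀a(2L − a)/(2EI) = 1195/EI
  δ_0 = 20710/EI
Flexibility coefficient — unit upward force at Y: δ_{YY} = L³/(3EI) = 114.3/EI.
With EI = 69000 kN·m²: δ_0 = 0.30015 m and δ_{YY} = 0.001657 m/kN.
Compatibility — the spring shortens by R_Y/k under the reaction it provides: δ_0 − R_Y·δ_{YY} = R_Y/k. With 1/k = 0.00025 m/kN, R_Y = δ_0 / (δ_{YY} + 1/k) = 0.30015 / (0.001657 + 0.00025) = 157.4 kN.
Vertical equilibrium: R_X = ΣP − R_Y = 281 − 157.4 = 123.6 kN.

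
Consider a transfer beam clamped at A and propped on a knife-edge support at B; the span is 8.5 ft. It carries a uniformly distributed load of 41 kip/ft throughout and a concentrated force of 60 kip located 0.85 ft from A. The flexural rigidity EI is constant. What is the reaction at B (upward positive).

Release the roller at B. Primary structure: cantilever fixed at A.
Downward deflection at the released point B due to the loads:
  UDL 41: wL⁴/(8EI) = 26753/EI
  point load 60 at a = 0.85: Pa²(3L − a)/(6EI) = 178.1/EI
  δ_0 = 26931/EI
Tip deflection under a unit load at B: L³/(3EI) = 204.7/EI.
Compatibility at B: δ_0 − R_B·δ_{BB} = 0, so R_B = 26931/204.7 = 131.6 kip.

R_B = 131.6 kip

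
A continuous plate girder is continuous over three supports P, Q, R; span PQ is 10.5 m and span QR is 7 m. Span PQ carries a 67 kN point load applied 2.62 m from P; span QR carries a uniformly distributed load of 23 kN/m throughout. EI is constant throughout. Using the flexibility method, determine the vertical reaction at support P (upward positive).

R_P = 40.21 kN

Insert a hinge at Q; M_Q is the redundant, and each span becomes simply supported.
Rotations at Q on the released spans (each span's end-slope, ×1/EI):
  span PQ: point load 67 at a = 2.62: Pab(L + a)/(6LEI) = 288.1/EI
  span QR: UDL 23: wL³/(24EI) = 328.7/EI
  relative rotation θ_0 = (288.1 + 328.7)/EI = 616.8/EI
A unit hogging moment at Q produces rotation L₁/(3EI) + L₂/(3EI) = 5.833/EI.
Slope continuity at Q: θ_0 = M_Q·5.833/EI, so M_Q = 616.8/5.833 = 105.7 kN·m (hogging).
Span PQ, ΣM about P with M_Q applied at Q: R_Q^{PQ}·10.5 = 175.5 + 105.7, so R_Q^{PQ} = 26.79 kN and R_P = 67 − 26.79 = 40.21 kN.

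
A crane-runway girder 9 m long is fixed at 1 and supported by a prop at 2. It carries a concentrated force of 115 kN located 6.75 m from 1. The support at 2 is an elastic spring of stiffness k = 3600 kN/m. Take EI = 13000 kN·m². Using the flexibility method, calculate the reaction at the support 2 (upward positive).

Choose R_2 as the redundant. The primary structure is the cantilever fixed at 1.
Primary-structure tip deflection at 2 by superposition:
  point load 115 at a = 6.75: Pa²(3L − a)/(6EI) = 17684/EI
Tip deflection under a unit load at 2: L³/(3EI) = 243/EI.
With EI = 13000 kN·m²: δ_0 = 1.3603 m and δ_{22} = 0.018692 m/kN.
Compatibility — the spring shortens by R_2/k under the reaction it provides: δ_0 − R_2·δ_{22} = R_2/k. With 1/k = 0.000278 m/kN, R_2 = δ_0 / (δ_{22} + 1/k) = 1.3603 / (0.018692 + 0.000278) = 71.71 kN.

R_2 = 71.71 kN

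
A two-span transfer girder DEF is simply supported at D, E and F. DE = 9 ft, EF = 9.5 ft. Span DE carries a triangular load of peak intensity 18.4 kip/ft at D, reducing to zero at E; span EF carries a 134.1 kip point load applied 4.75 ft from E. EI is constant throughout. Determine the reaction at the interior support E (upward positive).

Release continuity at E by inserting a hinge; the redundant is the internal moment M_E. The primary structure is two simply-supported spans DE and EF.
Rotations at E on the released spans (each span's end-slope, ×1/EI):
  span DE: triangular load, peak 18.4: 7w₀L³/(360EI) = 260.8/EI
  span EF: point load 134.1 at a = 4.75: Pab(L + b)/(6LEI) = 756.4/EI
  relative rotation θ_0 = (260.8 + 756.4)/EI = 1017/EI
A unit hogging moment at E produces rotation L₁/(3EI) + L₂/(3EI) = 6.167/EI.
Slope continuity at E: θ_0 = M_E·6.167/EI, so M_E = 1017/6.167 = 165 kip·ft (hogging).
Span DE, ΣM about D with M_E applied at E: R_E^{DE}·9 = 248.4 + 165, so R_E^{DE} = 45.93 kip and R_D = 82.8 − 45.93 = 36.87 kip.
Span EF, ΣM about F: R_E^{EF}·9.5 = 637 + 165, so R_E^{EF} = 84.41 kip and R_F = 134.1 − 84.41 = 49.69 kip.
R_E = 45.93 + 84.41 = 130.3 kip.

R_E = 130.3 kip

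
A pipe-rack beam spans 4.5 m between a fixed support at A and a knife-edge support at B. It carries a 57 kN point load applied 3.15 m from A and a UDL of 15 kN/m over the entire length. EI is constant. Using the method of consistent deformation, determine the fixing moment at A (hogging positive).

M_A = 72.98 kN·m

Choose R_B as the redundant. The primary structure is the cantilever fixed at A.
Primary-structure tip deflection at B by superposition:
  point load 57 at a = 3.15: Pa²(3L − a)/(6EI) = 975.6/EI
  UDL 15: wL⁴/(8EI) = 768.9/EI
  δ_0 = 1744/EI
Tip deflection under a unit load at B: L³/(3EI) = 30.38/EI.
The prop prevents deflection at B: R_B = δ_0/δ_{BB} = 1744/30.38 = 57.43 kN.
Moment equilibrium about A: M_A = Σ(load moments about A) − R_B·L = 331.4 − 57.43×4.5 = 72.98 kN·m.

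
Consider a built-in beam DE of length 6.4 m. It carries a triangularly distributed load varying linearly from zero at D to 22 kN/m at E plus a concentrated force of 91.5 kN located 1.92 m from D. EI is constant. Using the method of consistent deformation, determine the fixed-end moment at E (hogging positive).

M_E = 81.95 kN·m

Release both end moments; the primary structure is a simply-supported span DE with redundants M_D and M_E.
End rotations of the released simple span under the applied load (×1/EI):
  at D: triangular load, peak 22: 7w₀L³/(360EI) = 112.1/EI
  at E: triangular load, peak 22: w₀L³/(45EI) = 128.2/EI
  at D: point load 91.5 at a = 1.92: Pab(L + b)/(6LEI) = 223/EI
  at E: point load 91.5 at a = 1.92: Pab(L + a)/(6LEI) = 170.5/EI
  θ_D0 = 335.1/EI,  θ_E0 = 298.7/EI
Flexibility coefficients: a unit moment at one end gives L/(3EI) there and L/(6EI) at the far end, so f₁₁ = f₂₂ = 2.133/EI and f₁₂ = f₂₁ = 1.067/EI.
Compatibility — zero rotation at each built-in end:
  2.133 M_D + 1.067 M_E = 335.1
  1.067 M_D + 2.133 M_E = 298.7
Solving the pair gives M_D = 116.1 kN·m and M_E = 81.95 kN·m (hogging).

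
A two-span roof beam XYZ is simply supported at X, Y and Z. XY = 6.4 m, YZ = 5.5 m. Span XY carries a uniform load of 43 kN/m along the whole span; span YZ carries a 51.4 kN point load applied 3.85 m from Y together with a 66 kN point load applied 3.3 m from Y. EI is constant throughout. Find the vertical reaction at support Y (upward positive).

R_Y = 235 kN

Take M_Y as the redundant. Released structure: two simple spans XY and YZ with a hinge at Y.
End slopes at the hinge Y, treating each span as simply supported:
  span XY: UDL 43: wL³/(24EI) = 469.7/EI
  span YZ: point load 51.4 at a = 3.85: Pab(L + b)/(6LEI) = 70.75/EI
  span YZ: point load 66 at a = 3.3: Pab(L + b)/(6LEI) = 111.8/EI
  relative rotation θ_0 = (469.7 + 182.5)/EI = 652.2/EI
A unit hogging moment at Y produces rotation L₁/(3EI) + L₂/(3EI) = 3.967/EI.
Slope continuity at Y: θ_0 = M_Y·3.967/EI, so M_Y = 652.2/3.967 = 164.4 kN·m (hogging).
Span XY, ΣM about X with M_Y applied at Y: R_Y^{XY}·6.4 = 880.6 + 164.4, so R_Y^{XY} = 163.3 kN and R_X = 275.2 − 163.3 = 111.9 kN.
Span YZ, ΣM about Z: R_Y^{YZ}·5.5 = 230 + 164.4, so R_Y^{YZ} = 71.72 kN and R_Z = 117.4 − 71.72 = 45.68 kN.
R_Y = 163.3 + 71.72 = 235 kN.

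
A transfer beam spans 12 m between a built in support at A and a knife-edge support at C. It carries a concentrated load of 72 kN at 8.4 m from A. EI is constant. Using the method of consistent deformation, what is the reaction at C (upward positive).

Release the roller at C. Primary structure: cantilever fixed at A.
Deflection at C on the released cantilever, summing each load's contribution:
  point load 72 at a = 8.4: Pa²(3L − a)/(6EI) = 23369/EI
Flexibility coefficient — unit upward force at C: δ_{CC} = L³/(3EI) = 576/EI.
Compatibility at C: δ_0 − R_C·δ_{CC} = 0, so R_C = 23369/576 = 40.57 kN.

R_C = 40.57 kN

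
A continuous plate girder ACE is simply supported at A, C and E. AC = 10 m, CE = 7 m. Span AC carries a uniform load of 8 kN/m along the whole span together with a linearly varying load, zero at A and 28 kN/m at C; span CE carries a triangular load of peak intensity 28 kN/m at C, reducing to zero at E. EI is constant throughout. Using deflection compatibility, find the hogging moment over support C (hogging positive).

M_C = 206.3 kN·m

Release continuity at C by inserting a hinge; the redundant is the internal moment M_C. The primary structure is two simply-supported spans AC and CE.
Rotations at C on the released spans (each span's end-slope, ×1/EI):
  span AC: UDL 8: wL³/(24EI) = 333.3/EI
  span AC: triangular load, peak 28: w₀L³/(45EI) = 622.2/EI
  span CE: triangular load, peak 28: w₀L³/(45EI) = 213.4/EI
  relative rotation θ_0 = (955.6 + 213.4)/EI = 1169/EI
A unit hogging moment at C produces rotation L₁/(3EI) + L₂/(3EI) = 5.667/EI.
Compatibility: M_C·(L₁+L₂)/(3EI) = θ_0, giving M_C = 206.3 kN·m (hogging).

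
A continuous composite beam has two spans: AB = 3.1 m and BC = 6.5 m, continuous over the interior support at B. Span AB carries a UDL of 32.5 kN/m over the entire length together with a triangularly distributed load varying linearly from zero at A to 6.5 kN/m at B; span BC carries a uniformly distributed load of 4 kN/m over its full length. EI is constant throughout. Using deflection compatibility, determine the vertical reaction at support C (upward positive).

Insert a hinge at B; M_B is the redundant, and each span becomes simply supported.
End slopes at the hinge B, treating each span as simply supported:
  span AB: UDL 32.5: wL³/(24EI) = 40.34/EI
  span AB: triangular load, peak 6.5: w₀L³/(45EI) = 4.303/EI
  span BC: UDL 4: wL³/(24EI) = 45.77/EI
  relative rotation θ_0 = (44.65 + 45.77)/EI = 90.42/EI
A unit hogging moment at B produces rotation L₁/(3EI) + L₂/(3EI) = 3.2/EI.
Slope continuity at B: θ_0 = M_B·3.2/EI, so M_B = 90.42/3.2 = 28.25 kN·m (hogging).
Span BC, ΣM about C: R_B^{BC}·6.5 = 84.5 + 28.25, so R_B^{BC} = 17.35 kN and R_C = 26 − 17.35 = 8.653 kN.

R_C = 8.653 kN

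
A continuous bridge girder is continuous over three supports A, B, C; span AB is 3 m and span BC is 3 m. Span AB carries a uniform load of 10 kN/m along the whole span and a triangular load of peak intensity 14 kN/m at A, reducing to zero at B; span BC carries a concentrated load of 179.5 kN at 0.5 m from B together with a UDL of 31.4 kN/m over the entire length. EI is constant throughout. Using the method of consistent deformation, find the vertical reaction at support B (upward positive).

Take M_B as the redundant. Released structure: two simple spans AB and BC with a hinge at B.
End slopes at the hinge B, treating each span as simply supported:
  span AB: UDL 10: wL³/(24EI) = 11.25/EI
  span AB: triangular load, peak 14: 7w₀L³/(360EI) = 7.35/EI
  span BC: point load 179.5 at a = 0.5: Pab(L + b)/(6LEI) = 68.56/EI
  span BC: UDL 31.4: wL³/(24EI) = 35.33/EI
  relative rotation θ_0 = (18.6 + 103.9)/EI = 122.5/EI
A unit hogging moment at B produces rotation L₁/(3EI) + L₂/(3EI) = 2/EI.
Compatibility: M_B·(L₁+L₂)/(3EI) = θ_0, giving M_B = 61.24 kN·m (hogging).
Span AB, ΣM about A with M_B applied at B: R_B^{AB}·3 = 66 + 61.24, so R_B^{AB} = 42.41 kN and R_A = 51 − 42.41 = 8.586 kN.
Span BC, ΣM about C: R_B^{BC}·3 = 590 + 61.24, so R_B^{BC} = 217.1 kN and R_C = 273.7 − 217.1 = 56.6 kN.
R_B = 42.41 + 217.1 = 259.5 kN.

R_B = 259.5 kN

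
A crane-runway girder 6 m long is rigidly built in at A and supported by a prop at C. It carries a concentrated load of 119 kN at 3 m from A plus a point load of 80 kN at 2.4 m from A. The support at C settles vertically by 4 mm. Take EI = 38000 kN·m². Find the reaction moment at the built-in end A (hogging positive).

Release the roller at C. Primary structure: cantilever fixed at A.
Deflection at C on the released cantilever, summing each load's contribution:
  point load 119 at a = 3: Pa²(3L − a)/(6EI) = 2678/EI
  point load 80 at a = 2.4: Pa²(3L − a)/(6EI) = 1198/EI
  δ_0 = 3876/EI
Tip deflection under a unit load at C: L³/(3EI) = 72/EI.
With EI = 38000 kN·m²: δ_0 = 0.10199 m and δ_{CC} = 0.001895 m/kN.
Compatibility — the beam at C must follow the support down by 0.004 m: δ_0 − R_C·δ_{CC} = 0.004, so R_C = (0.10199 − 0.004)/0.001895 = 51.72 kN.
Moment equilibrium about A: M_A = Σ(load moments about A) − R_C·L = 549 − 51.72×6 = 238.7 kN·m.

M_A = 238.7 kN·m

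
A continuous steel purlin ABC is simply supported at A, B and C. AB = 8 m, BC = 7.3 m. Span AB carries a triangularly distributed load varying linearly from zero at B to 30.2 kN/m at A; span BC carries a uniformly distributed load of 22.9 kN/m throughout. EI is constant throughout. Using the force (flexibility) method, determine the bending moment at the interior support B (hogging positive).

M_B = 131.7 kN·m

Insert a hinge at B; M_B is the redundant, and each span becomes simply supported.
End slopes at the hinge B, treating each span as simply supported:
  span AB: triangular load, peak 30.2: 7w₀L³/(360EI) = 300.7/EI
  span BC: UDL 22.9: wL³/(24EI) = 371.2/EI
  relative rotation θ_0 = (300.7 + 371.2)/EI = 671.8/EI
A unit hogging moment at B produces rotation L₁/(3EI) + L₂/(3EI) = 5.1/EI.
Slope continuity at B: θ_0 = M_B·5.1/EI, so M_B = 671.8/5.1 = 131.7 kN·m (hogging).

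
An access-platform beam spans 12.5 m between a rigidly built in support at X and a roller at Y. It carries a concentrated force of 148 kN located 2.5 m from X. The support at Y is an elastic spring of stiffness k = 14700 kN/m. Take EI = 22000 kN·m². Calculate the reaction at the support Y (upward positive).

Release the roller at Y. Primary structure: cantilever fixed at X.
Downward deflection at the released point Y due to the loads:
  point load 148 at a = 2.5: Pa²(3L − a)/(6EI) = 5396/EI
Flexibility coefficient — unit upward force at Y: δ_{YY} = L³/(3EI) = 651/EI.
With EI = 22000 kN·m²: δ_0 = 0.24527 m and δ_{YY} = 0.029593 m/kN.
Compatibility — the spring shortens by R_Y/k under the reaction it provides: δ_0 − R_Y·δ_{YY} = R_Y/k. With 1/k = 0.000068 m/kN, R_Y = δ_0 / (δ_{YY} + 1/k) = 0.24527 / (0.029593 + 0.000068) = 8.269 kN.

R_Y = 8.269 kN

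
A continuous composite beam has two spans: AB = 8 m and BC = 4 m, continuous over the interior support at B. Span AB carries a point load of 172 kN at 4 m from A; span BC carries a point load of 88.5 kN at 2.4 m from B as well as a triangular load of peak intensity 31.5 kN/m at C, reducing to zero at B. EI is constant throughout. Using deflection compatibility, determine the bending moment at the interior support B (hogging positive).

Insert a hinge at B; M_B is the redundant, and each span becomes simply supported.
Discontinuity in slope at B on the released structure — sum the simple-span end rotations:
  span AB: point load 172 at a = 4: Pab(L + a)/(6LEI) = 688/EI
  span BC: point load 88.5 at a = 2.4: Pab(L + b)/(6LEI) = 79.3/EI
  span BC: triangular load, peak 31.5: 7w₀L³/(360EI) = 39.2/EI
  relative rotation θ_0 = (688 + 118.5)/EI = 806.5/EI
A unit hogging moment at B produces rotation L₁/(3EI) + L₂/(3EI) = 4/EI.
Compatibility: M_B·(L₁+L₂)/(3EI) = θ_0, giving M_B = 201.6 kN·m (hogging).

M_B = 201.6 kN·m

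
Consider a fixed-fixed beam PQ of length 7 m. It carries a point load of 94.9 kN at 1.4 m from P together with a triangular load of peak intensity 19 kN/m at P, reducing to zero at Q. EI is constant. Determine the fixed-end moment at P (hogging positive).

Take the two fixed-end moments M_P, M_Q as redundants; the released structure is the simple span PQ.
Simple-span end rotations at P and Q under the given loads:
  at P: point load 94.9 at a = 1.4: Pab(L + b)/(6LEI) = 223.2/EI
  at Q: point load 94.9 at a = 1.4: Pab(L + a)/(6LEI) = 148.8/EI
  at P: triangular load, peak 19: w₀L³/(45EI) = 144.8/EI
  at Q: triangular load, peak 19: 7w₀L³/(360EI) = 126.7/EI
  θ_P0 = 368/EI,  θ_Q0 = 275.5/EI
Flexibility coefficients: a unit moment at one end gives L/(3EI) there and L/(6EI) at the far end, so f₁₁ = f₂₂ = 2.333/EI and f₁₂ = f₂₁ = 1.167/EI.
Compatibility — zero rotation at each built-in end:
  2.333 M_P + 1.167 M_Q = 368
  1.167 M_P + 2.333 M_Q = 275.5
Solving the pair gives M_P = 131.6 kN·m and M_Q = 52.29 kN·m (hogging).

M_P = 131.6 kN·m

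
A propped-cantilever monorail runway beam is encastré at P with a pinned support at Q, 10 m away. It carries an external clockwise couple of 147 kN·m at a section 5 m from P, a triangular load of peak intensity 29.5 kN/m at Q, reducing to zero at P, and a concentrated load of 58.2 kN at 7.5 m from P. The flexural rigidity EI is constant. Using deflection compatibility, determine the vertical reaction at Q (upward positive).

Remove the prop at Q; the released (primary) structure is a cantilever built in at P.
Free-end deflection of the primary structure under the applied loading (downward +):
  clockwise couple 147 at a = 5: M₀a(2L − a)/(2EI) = 5512/EI
  triangular load, peak 29.5 at the free end: 11w₀L⁴/(120EI) = 27042/EI
  point load 58.2 at a = 7.5: Pa²(3L − a)/(6EI) = 12277/EI
  δ_0 = 44831/EI
Tip deflection under a unit load at Q: L³/(3EI) = 333.3/EI.
The prop prevents deflection at Q: R_Q = δ_0/δ_{QQ} = 44831/333.3 = 134.5 kN.

R_Q = 134.5 kN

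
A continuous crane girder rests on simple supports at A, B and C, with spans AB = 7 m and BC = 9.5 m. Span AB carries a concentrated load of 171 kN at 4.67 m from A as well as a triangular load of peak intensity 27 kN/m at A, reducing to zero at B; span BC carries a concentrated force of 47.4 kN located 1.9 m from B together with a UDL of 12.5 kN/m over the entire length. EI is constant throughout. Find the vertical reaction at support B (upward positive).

R_B = 303.7 kN

Insert a hinge at B; M_B is the redundant, and each span becomes simply supported.
Rotations at B on the released spans (each span's end-slope, ×1/EI):
  span AB: point load 171 at a = 4.67: Pab(L + a)/(6LEI) = 517/EI
  span AB: triangular load, peak 27: 7w₀L³/(360EI) = 180.1/EI
  span BC: point load 47.4 at a = 1.9: Pab(L + b)/(6LEI) = 205.3/EI
  span BC: UDL 12.5: wL³/(24EI) = 446.5/EI
  relative rotation θ_0 = (697.1 + 651.9)/EI = 1349/EI
A unit hogging moment at B produces rotation L₁/(3EI) + L₂/(3EI) = 5.5/EI.
Slope continuity at B: θ_0 = M_B·5.5/EI, so M_B = 1349/5.5 = 245.3 kN·m (hogging).
Span AB, ΣM about A with M_B applied at B: R_B^{AB}·7 = 1019 + 245.3, so R_B^{AB} = 180.6 kN and R_A = 265.5 − 180.6 = 84.88 kN.
Span BC, ΣM about C: R_B^{BC}·9.5 = 924.3 + 245.3, so R_B^{BC} = 123.1 kN and R_C = 166.2 − 123.1 = 43.04 kN.
R_B = 180.6 + 123.1 = 303.7 kN.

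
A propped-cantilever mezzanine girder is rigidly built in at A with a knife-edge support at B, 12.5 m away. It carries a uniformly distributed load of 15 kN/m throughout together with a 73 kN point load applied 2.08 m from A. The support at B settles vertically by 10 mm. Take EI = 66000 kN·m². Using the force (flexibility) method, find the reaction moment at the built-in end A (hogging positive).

Release the roller at B. Primary structure: cantilever fixed at A.
Primary-structure tip deflection at B by superposition:
  UDL 15: wL⁴/(8EI) = 45776/EI
  point load 73 at a = 2.08: Pa²(3L − a)/(6EI) = 1864/EI
  δ_0 = 47641/EI
Flexibility coefficient — unit upward force at B: δ_{BB} = L³/(3EI) = 651/EI.
With EI = 66000 kN·m²: δ_0 = 0.72183 m and δ_{BB} = 0.009864 m/kN.
Compatibility — the beam at B must follow the support down by 0.01 m: δ_0 − R_B·δ_{BB} = 0.01, so R_B = (0.72183 − 0.01)/0.009864 = 72.16 kN.
Moment equilibrium about A: M_A = Σ(load moments about A) − R_B·L = 1324 − 72.16×12.5 = 421.7 kN·m.

M_A = 421.7 kN·m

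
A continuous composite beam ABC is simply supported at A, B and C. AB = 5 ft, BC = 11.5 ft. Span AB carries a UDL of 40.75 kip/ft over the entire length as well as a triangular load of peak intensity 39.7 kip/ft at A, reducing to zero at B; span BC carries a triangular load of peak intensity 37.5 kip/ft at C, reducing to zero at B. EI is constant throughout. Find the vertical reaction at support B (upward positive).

R_B = 280.8 kip

Release continuity at B by inserting a hinge; the redundant is the internal moment M_B. The primary structure is two simply-supported spans AB and BC.
Discontinuity in slope at B on the released structure — sum the simple-span end rotations:
  span AB: UDL 40.75: wL³/(24EI) = 212.2/EI
  span AB: triangular load, peak 39.7: 7w₀L³/(360EI) = 96.49/EI
  span BC: triangular load, peak 37.5: 7w₀L³/(360EI) = 1109/EI
  relative rotation θ_0 = (308.7 + 1109)/EI = 1418/EI
A unit hogging moment at B produces rotation L₁/(3EI) + L₂/(3EI) = 5.5/EI.
Compatibility: M_B·(L₁+L₂)/(3EI) = θ_0, giving M_B = 257.8 kip·ft (hogging).
Span AB, ΣM about A with M_B applied at B: R_B^{AB}·5 = 674.8 + 257.8, so R_B^{AB} = 186.5 kip and R_A = 303 − 186.5 = 116.5 kip.
Span BC, ΣM about C: R_B^{BC}·11.5 = 826.6 + 257.8, so R_B^{BC} = 94.29 kip and R_C = 215.6 − 94.29 = 121.3 kip.
R_B = 186.5 + 94.29 = 280.8 kip.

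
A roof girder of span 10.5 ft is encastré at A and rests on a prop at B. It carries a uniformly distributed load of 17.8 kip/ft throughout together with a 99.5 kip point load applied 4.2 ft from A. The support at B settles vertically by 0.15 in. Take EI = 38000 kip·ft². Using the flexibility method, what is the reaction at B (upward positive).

R_B = 89.55 kip

Choose R_B as the redundant. The primary structure is the cantilever fixed at A.
Primary-structure tip deflection at B by superposition:
  UDL 17.8: wL⁴/(8EI) = 27045/EI
  point load 99.5 at a = 4.2: Pa²(3L − a)/(6EI) = 7986/EI
  δ_0 = 35031/EI
Flexibility coefficient — unit upward force at B: δ_{BB} = L³/(3EI) = 385.9/EI.
With EI = 38000 kip·ft²: δ_0 = 0.92187 ft and δ_{BB} = 0.010155 ft/kip.
Compatibility — the beam at B must follow the support down by 0.0125 ft: δ_0 − R_B·δ_{BB} = 0.0125, so R_B = (0.92187 − 0.0125)/0.010155 = 89.55 kip.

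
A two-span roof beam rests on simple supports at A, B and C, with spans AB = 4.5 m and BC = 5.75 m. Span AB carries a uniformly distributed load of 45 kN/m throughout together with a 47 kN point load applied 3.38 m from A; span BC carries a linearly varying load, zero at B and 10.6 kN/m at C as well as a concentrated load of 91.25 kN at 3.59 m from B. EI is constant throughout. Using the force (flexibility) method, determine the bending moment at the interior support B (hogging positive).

Release continuity at B by inserting a hinge; the redundant is the internal moment M_B. The primary structure is two simply-supported spans AB and BC.
Rotations at B on the released spans (each span's end-slope, ×1/EI):
  span AB: UDL 45: wL³/(24EI) = 170.9/EI
  span AB: point load 47 at a = 3.38: Pab(L + a)/(6LEI) = 51.93/EI
  span BC: triangular load, peak 10.6: 7w₀L³/(360EI) = 39.18/EI
  span BC: point load 91.25 at a = 3.59: Pab(L + b)/(6LEI) = 162.2/EI
  relative rotation θ_0 = (222.8 + 201.4)/EI = 424.2/EI
A unit hogging moment at B produces rotation L₁/(3EI) + L₂/(3EI) = 3.417/EI.
Compatibility: M_B·(L₁+L₂)/(3EI) = θ_0, giving M_B = 124.2 kN·m (hogging).

M_B = 124.2 kN·m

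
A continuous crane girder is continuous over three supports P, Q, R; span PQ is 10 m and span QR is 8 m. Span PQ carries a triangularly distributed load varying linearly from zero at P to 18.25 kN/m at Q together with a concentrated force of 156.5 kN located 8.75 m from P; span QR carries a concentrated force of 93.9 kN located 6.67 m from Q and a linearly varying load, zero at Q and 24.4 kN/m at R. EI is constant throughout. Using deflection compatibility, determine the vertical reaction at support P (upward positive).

Release continuity at Q by inserting a hinge; the redundant is the internal moment M_Q. The primary structure is two simply-supported spans PQ and QR.
Discontinuity in slope at Q on the released structure — sum the simple-span end rotations:
  span PQ: triangular load, peak 18.25: w₀L³/(45EI) = 405.6/EI
  span PQ: point load 156.5 at a = 8.75: Pab(L + a)/(6LEI) = 534.9/EI
  span QR: point load 93.9 at a = 6.67: Pab(L + b)/(6LEI) = 161.9/EI
  span QR: triangular load, peak 24.4: 7w₀L³/(360EI) = 242.9/EI
  relative rotation θ_0 = (940.5 + 404.8)/EI = 1345/EI
A unit hogging moment at Q produces rotation L₁/(3EI) + L₂/(3EI) = 6/EI.
Slope continuity at Q: θ_0 = M_Q·6/EI, so M_Q = 1345/6 = 224.2 kN·m (hogging).
Span PQ, ΣM about P with M_Q applied at Q: R_Q^{PQ}·10 = 1978 + 224.2, so R_Q^{PQ} = 220.2 kN and R_P = 247.8 − 220.2 = 27.56 kN.

R_P = 27.56 kN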